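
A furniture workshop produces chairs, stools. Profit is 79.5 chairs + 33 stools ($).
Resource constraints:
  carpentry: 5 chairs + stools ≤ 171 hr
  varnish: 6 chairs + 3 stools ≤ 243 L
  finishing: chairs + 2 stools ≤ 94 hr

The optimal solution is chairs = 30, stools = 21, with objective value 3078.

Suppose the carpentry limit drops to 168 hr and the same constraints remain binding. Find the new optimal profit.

Check each constraint at x*: carpentry 171/171 (tight); varnish 243/243 (tight); finishing 72/94 (slack 22).
Since finishing is not tight, its dual is 0.
Dual feasibility on the basic columns requires 5·y_carpentry + 6·y_varnish = 79.5, 1·y_carpentry + 3·y_varnish = 33.
This yields shadow prices y_carpentry = 4.5, y_varnish = 9.5.
Δz = y_carpentry·Δb = 4.5 × (-3) = -13.5, so new z* = 3078 − 13.5 = 3064.5.

3064.5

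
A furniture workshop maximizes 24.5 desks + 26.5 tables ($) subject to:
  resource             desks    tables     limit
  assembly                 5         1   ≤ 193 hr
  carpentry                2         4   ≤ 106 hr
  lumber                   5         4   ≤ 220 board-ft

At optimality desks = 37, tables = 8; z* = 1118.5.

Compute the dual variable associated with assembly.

2.5

At the optimum: assembly uses 193 of 193 (binding); carpentry uses 106 of 106 (binding); lumber uses 217 of 220 (slack = 3).
Since lumber is not tight, its dual is 0.
The binding rows give the dual system: 5·y_assembly + 2·y_carpentry = 24.5 and 1·y_assembly + 4·y_carpentry = 26.5.
Solving: y_assembly = 2.5, y_carpentry = 6.
Shadow price of assembly = 2.5.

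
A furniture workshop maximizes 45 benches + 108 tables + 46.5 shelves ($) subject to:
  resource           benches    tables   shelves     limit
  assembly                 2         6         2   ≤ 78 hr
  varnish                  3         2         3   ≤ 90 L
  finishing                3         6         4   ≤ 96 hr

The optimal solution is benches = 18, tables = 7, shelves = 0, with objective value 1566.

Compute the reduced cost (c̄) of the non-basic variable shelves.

Binding: assembly and finishing. Non-binding: varnish (22 unused).
Since varnish is not tight, its dual is 0.
The binding rows give the dual system: 2·y_assembly + 3·y_finishing = 45 and 6·y_assembly + 6·y_finishing = 108.
→ y_assembly = 9 and y_finishing = 9.
Reduced cost of shelves: c₃ − yᵀa₃ = 46.5 − (9·2 + 9·4) = 46.5 − 54 = -7.5.

-7.5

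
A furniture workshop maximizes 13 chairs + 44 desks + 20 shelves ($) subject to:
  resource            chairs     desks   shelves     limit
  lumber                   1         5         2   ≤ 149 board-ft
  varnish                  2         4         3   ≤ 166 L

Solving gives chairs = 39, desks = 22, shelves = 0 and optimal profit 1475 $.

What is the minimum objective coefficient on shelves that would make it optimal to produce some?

22.5

Check each constraint at x*: lumber 149/149 (tight); varnish 166/166 (tight).
The binding rows give the dual system: 1·y_lumber + 2·y_varnish = 13 and 5·y_lumber + 4·y_varnish = 44.
Solving: y_lumber = 6, y_varnish = 3.5.
shelves enters the basis when its profit ≥ yᵀa₃ = 6·2 + 3.5·3 = 22.5.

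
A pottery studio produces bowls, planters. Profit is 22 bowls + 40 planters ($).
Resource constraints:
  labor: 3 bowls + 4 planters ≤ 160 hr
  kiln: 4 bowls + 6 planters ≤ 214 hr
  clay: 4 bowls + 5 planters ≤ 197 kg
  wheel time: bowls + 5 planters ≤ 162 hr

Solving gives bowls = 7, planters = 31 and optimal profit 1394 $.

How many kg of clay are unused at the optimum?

clay used = 4·7 + 5·31 = 183; slack = 197 − 183 = 14.

14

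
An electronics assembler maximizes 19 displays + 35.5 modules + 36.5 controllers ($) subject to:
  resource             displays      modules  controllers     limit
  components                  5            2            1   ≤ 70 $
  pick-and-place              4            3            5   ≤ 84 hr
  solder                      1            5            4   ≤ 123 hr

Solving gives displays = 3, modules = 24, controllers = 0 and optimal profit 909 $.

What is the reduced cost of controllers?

-1

Check each constraint at x*: components 63/70 (slack 7); pick-and-place 84/84 (tight); solder 123/123 (tight).
Slack constraints have shadow price 0 (complementary slackness).
From A_Bᵀ y = c: 4·y_pick-and-place + 1·y_solder = 19; 3·y_pick-and-place + 5·y_solder = 35.5.
→ y_pick-and-place = 3.5 and y_solder = 5.
Reduced cost of controllers: c₃ − yᵀa₃ = 36.5 − (3.5·5 + 5·4) = 36.5 − 37.5 = -1.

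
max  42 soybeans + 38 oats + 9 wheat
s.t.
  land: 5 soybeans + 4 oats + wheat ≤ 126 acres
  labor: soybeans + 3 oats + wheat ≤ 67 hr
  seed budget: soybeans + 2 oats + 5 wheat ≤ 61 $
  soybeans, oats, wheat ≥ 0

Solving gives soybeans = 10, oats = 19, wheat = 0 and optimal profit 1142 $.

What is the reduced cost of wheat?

Binding: land and labor. Non-binding: seed budget (13 unused).
By complementary slackness, y = 0 for the non-binding constraint.
From A_Bᵀ y = c: 5·y_land + 1·y_labor = 42; 4·y_land + 3·y_labor = 38.
→ y_land = 8 and y_labor = 2.
Reduced cost of wheat: c₃ − yᵀa₃ = 9 − (8·1 + 2·1) = 9 − 10 = -1.

-1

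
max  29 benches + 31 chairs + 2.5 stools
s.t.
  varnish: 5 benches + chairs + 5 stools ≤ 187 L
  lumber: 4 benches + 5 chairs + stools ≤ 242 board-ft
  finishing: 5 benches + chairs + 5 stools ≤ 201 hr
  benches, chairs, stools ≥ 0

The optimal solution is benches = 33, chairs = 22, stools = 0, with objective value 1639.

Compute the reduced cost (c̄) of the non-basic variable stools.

Check each constraint at x*: varnish 187/187 (tight); lumber 242/242 (tight); finishing 187/201 (slack 14).
Slack constraints have shadow price 0 (complementary slackness).
The binding rows give the dual system: 5·y_varnish + 4·y_lumber = 29 and 1·y_varnish + 5·y_lumber = 31.
This yields shadow prices y_varnish = 1, y_lumber = 6.
Reduced cost of stools: c₃ − yᵀa₃ = 2.5 − (1·5 + 6·1) = 2.5 − 11 = -8.5.

-8.5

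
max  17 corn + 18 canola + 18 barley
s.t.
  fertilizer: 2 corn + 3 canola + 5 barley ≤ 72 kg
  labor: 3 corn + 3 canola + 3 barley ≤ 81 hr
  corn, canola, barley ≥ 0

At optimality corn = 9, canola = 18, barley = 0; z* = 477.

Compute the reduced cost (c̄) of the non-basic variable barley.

-2

At the optimum: fertilizer uses 72 of 72 (binding); labor uses 81 of 81 (binding).
From A_Bᵀ y = c: 2·y_fertilizer + 3·y_labor = 17; 3·y_fertilizer + 3·y_labor = 18.
→ y_fertilizer = 1 and y_labor = 5.
Reduced cost of barley: c₃ − yᵀa₃ = 18 − (1·5 + 5·3) = 18 − 20 = -2.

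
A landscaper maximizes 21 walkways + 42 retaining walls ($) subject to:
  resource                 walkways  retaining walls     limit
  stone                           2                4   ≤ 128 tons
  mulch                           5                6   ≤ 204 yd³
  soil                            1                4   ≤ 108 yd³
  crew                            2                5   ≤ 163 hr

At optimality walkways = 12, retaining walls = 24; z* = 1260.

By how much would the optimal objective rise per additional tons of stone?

At the optimum: stone uses 120 of 128 (slack = 8); mulch uses 204 of 204 (binding); soil uses 108 of 108 (binding); crew uses 144 of 163 (slack = 19).
Slack constraints have shadow price 0 (complementary slackness).
The binding rows give the dual system: 5·y_mulch + 1·y_soil = 21 and 6·y_mulch + 4·y_soil = 42.
Solving: y_mulch = 3, y_soil = 6.
Shadow price of stone = 0.

0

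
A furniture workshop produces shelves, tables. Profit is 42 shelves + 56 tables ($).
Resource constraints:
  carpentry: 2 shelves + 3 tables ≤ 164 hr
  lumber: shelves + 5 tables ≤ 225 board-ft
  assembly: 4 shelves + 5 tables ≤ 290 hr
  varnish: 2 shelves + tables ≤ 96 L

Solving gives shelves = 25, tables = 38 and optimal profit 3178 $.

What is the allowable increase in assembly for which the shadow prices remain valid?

4

Binding constraints: carpentry, assembly. The basis is B = [[2,3],[4,5]] with det -2.
Per unit increase in assembly, x* moves by d = (1.5, -1).
The basis stays optimal until varnish becomes binding; allowable increase = 4 hr.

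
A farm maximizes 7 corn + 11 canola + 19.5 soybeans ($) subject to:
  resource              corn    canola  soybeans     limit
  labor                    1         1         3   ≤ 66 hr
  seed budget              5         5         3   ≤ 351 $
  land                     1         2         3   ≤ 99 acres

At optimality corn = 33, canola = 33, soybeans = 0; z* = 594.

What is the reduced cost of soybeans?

Check each constraint at x*: labor 66/66 (tight); seed budget 330/351 (slack 21); land 99/99 (tight).
Since seed budget is not tight, its dual is 0.
The binding rows give the dual system: 1·y_labor + 1·y_land = 7 and 1·y_labor + 2·y_land = 11.
Solving: y_labor = 3, y_land = 4.
Reduced cost of soybeans: c₃ − yᵀa₃ = 19.5 − (3·3 + 4·3) = 19.5 − 21 = -1.5.

-1.5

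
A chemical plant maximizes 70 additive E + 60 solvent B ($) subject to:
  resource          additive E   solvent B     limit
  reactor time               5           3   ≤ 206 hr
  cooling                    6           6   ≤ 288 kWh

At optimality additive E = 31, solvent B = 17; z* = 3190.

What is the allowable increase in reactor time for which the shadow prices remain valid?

34

Binding constraints: reactor time, cooling. The basis is B = [[5,3],[6,6]] with det 12.
Per unit increase in reactor time, x* moves by d = (0.5, -0.5).
The basis stays optimal until solvent B reaches 0; allowable increase = 34 hr.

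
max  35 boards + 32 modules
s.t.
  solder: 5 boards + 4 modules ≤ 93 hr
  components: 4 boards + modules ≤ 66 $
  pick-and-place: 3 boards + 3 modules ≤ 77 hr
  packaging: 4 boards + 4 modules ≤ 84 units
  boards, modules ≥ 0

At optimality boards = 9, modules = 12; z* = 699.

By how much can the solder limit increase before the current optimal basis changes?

Binding constraints: solder, packaging. The basis is B = [[5,4],[4,4]] with det 4.
Per unit increase in solder, x* moves by d = (1, -1).
The basis stays optimal until components becomes binding; allowable increase = 6 hr.

6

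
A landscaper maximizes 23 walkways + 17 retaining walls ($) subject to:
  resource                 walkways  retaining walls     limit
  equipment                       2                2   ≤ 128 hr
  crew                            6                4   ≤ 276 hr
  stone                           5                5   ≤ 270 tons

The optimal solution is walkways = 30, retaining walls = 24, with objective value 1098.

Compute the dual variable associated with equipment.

0

Binding: crew and stone. Non-binding: equipment (20 unused).
Slack constraints have shadow price 0 (complementary slackness).
Dual feasibility on the basic columns requires 6·y_crew + 5·y_stone = 23, 4·y_crew + 5·y_stone = 17.
Solving: y_crew = 3, y_stone = 1.
Shadow price of equipment = 0.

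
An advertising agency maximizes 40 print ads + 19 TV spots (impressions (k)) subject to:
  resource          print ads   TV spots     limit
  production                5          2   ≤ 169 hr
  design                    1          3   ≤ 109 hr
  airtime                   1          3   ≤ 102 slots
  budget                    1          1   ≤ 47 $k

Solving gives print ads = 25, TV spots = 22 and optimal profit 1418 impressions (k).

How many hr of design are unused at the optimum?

design used = 1·25 + 3·22 = 91; slack = 109 − 91 = 18.

18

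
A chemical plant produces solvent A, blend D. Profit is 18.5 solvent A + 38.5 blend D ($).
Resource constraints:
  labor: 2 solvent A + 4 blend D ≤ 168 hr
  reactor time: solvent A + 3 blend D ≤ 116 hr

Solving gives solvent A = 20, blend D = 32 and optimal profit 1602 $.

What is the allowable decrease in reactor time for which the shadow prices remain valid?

32

Binding constraints: labor, reactor time. The basis is B = [[2,4],[1,3]] with det 2.
Per unit decrease in reactor time, x* moves by d = (2, -1).
The basis stays optimal until blend D reaches 0; allowable decrease = 32 hr.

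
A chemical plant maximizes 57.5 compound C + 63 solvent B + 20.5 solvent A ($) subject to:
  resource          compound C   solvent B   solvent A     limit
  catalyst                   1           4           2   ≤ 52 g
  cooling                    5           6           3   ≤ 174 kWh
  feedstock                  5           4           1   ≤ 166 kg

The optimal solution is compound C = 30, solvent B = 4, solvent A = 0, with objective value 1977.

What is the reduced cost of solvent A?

-8

At the optimum: catalyst uses 46 of 52 (slack = 6); cooling uses 174 of 174 (binding); feedstock uses 166 of 166 (binding).
By complementary slackness, y = 0 for the non-binding constraint.
The binding rows give the dual system: 5·y_cooling + 5·y_feedstock = 57.5 and 6·y_cooling + 4·y_feedstock = 63.
This yields shadow prices y_cooling = 8.5, y_feedstock = 3.
Reduced cost of solvent A: c₃ − yᵀa₃ = 20.5 − (8.5·3 + 3·1) = 20.5 − 28.5 = -8.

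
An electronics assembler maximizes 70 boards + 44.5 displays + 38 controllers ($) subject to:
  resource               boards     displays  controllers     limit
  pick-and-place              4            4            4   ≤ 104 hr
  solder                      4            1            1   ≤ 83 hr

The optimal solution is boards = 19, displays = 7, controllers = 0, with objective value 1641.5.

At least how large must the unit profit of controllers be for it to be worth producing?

44.5

Both pick-and-place and solder are binding at x*.
From A_Bᵀ y = c: 4·y_pick-and-place + 4·y_solder = 70; 4·y_pick-and-place + 1·y_solder = 44.5.
→ y_pick-and-place = 9 and y_solder = 8.5.
controllers enters the basis when its profit ≥ yᵀa₃ = 9·4 + 8.5·1 = 44.5.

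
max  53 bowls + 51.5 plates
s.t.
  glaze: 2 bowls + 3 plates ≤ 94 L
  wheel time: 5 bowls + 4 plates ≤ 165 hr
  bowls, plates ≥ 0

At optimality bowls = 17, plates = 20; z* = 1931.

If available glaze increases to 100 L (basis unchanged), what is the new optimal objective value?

Check each constraint at x*: glaze 94/94 (tight); wheel time 165/165 (tight).
From A_Bᵀ y = c: 2·y_glaze + 5·y_wheel time = 53; 3·y_glaze + 4·y_wheel time = 51.5.
→ y_glaze = 6.5 and y_wheel time = 8.
Δz = y_glaze·Δb = 6.5 × (6) = 39, so new z* = 1931 + 39 = 1970.

1970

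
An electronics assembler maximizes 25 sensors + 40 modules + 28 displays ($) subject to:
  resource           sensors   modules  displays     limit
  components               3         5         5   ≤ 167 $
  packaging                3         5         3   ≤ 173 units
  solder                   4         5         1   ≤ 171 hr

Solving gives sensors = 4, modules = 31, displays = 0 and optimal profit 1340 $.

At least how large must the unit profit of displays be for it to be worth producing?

Check each constraint at x*: components 167/167 (tight); packaging 167/173 (slack 6); solder 171/171 (tight).
Slack constraints have shadow price 0 (complementary slackness).
From A_Bᵀ y = c: 3·y_components + 4·y_solder = 25; 5·y_components + 5·y_solder = 40.
This yields shadow prices y_components = 7, y_solder = 1.
displays enters the basis when its profit ≥ yᵀa₃ = 7·5 + 1·1 = 36.

36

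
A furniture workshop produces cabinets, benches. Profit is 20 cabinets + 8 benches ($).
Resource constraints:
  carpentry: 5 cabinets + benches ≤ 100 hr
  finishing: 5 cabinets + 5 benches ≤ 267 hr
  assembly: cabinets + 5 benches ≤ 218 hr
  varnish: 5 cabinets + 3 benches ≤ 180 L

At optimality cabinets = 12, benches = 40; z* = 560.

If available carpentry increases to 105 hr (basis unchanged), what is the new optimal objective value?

Binding: carpentry and varnish. Non-binding: finishing (7 unused), assembly (6 unused).
Slack constraints have shadow price 0 (complementary slackness).
Dual feasibility on the basic columns requires 5·y_carpentry + 5·y_varnish = 20, 1·y_carpentry + 3·y_varnish = 8.
Solving: y_carpentry = 2, y_varnish = 2.
Δz = y_carpentry·Δb = 2 × (5) = 10, so new z* = 560 + 10 = 570.

570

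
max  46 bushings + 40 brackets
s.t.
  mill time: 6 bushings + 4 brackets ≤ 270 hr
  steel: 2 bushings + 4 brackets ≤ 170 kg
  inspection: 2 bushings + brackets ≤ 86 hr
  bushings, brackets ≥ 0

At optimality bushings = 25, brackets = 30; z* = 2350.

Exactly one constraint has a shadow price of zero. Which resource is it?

mill time: 270/270 (binding)
steel: 170/170 (binding)
inspection: 80/86 (slack 6)
By complementary slackness, a constraint with positive slack has shadow price 0 → inspection.

inspection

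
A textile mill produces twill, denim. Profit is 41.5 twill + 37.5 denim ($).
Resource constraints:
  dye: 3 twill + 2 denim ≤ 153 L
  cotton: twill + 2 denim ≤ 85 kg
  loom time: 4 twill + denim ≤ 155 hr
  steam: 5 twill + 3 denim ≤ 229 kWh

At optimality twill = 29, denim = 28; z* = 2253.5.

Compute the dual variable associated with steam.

6.5

Binding: cotton and steam. Non-binding: dye (10 unused), loom time (11 unused).
By complementary slackness, y = 0 for the non-binding constraints.
From A_Bᵀ y = c: 1·y_cotton + 5·y_steam = 41.5; 2·y_cotton + 3·y_steam = 37.5.
This yields shadow prices y_cotton = 9, y_steam = 6.5.
Shadow price of steam = 6.5.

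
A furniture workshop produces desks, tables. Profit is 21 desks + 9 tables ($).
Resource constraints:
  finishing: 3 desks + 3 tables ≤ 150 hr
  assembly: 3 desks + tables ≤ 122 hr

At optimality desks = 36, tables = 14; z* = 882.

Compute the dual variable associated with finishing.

1

Both finishing and assembly are binding at x*.
From A_Bᵀ y = c: 3·y_finishing + 3·y_assembly = 21; 3·y_finishing + 1·y_assembly = 9.
→ y_finishing = 1 and y_assembly = 6.
Shadow price of finishing = 1.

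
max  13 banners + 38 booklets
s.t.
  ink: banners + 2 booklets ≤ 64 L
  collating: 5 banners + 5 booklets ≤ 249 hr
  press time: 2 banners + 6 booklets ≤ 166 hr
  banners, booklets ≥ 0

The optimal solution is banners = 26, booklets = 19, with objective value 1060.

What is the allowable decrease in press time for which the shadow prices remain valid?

9.6

Binding constraints: ink, press time. The basis is B = [[1,2],[2,6]] with det 2.
Per unit decrease in press time, x* moves by d = (1, -0.5).
The basis stays optimal until collating becomes binding; allowable decrease = 9.6 hr.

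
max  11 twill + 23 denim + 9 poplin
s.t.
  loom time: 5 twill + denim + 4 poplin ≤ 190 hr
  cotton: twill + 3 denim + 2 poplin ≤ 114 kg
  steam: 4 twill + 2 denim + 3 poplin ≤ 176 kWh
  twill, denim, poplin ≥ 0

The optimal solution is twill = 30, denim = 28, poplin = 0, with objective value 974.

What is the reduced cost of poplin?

-8

Check each constraint at x*: loom time 178/190 (slack 12); cotton 114/114 (tight); steam 176/176 (tight).
Slack constraints have shadow price 0 (complementary slackness).
From A_Bᵀ y = c: 1·y_cotton + 4·y_steam = 11; 3·y_cotton + 2·y_steam = 23.
This yields shadow prices y_cotton = 7, y_steam = 1.
Reduced cost of poplin: c₃ − yᵀa₃ = 9 − (7·2 + 1·3) = 9 − 17 = -8.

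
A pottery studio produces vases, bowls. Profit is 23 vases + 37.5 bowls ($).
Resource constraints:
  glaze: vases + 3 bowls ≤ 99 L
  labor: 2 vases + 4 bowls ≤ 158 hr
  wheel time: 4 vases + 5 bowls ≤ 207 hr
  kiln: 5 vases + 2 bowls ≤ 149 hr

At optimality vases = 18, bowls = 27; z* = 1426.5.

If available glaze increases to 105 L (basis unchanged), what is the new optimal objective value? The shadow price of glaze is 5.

1456.5

Δb = 6, so new z* = 1426.5 + (5)·(6) = 1426.5 + 30 = 1456.5.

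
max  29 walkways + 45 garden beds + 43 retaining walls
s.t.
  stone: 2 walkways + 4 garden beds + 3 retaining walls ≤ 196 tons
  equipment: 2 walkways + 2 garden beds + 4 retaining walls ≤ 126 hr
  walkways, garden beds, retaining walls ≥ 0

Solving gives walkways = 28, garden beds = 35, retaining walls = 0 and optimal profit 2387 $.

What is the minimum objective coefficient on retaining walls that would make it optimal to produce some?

50

Check each constraint at x*: stone 196/196 (tight); equipment 126/126 (tight).
From A_Bᵀ y = c: 2·y_stone + 2·y_equipment = 29; 4·y_stone + 2·y_equipment = 45.
→ y_stone = 8 and y_equipment = 6.5.
retaining walls enters the basis when its profit ≥ yᵀa₃ = 8·3 + 6.5·4 = 50.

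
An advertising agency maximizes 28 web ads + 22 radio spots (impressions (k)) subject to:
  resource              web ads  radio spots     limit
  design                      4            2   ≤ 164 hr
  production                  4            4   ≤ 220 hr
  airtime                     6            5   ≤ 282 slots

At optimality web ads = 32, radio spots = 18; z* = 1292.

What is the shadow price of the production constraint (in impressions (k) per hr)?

Binding: design and airtime. Non-binding: production (20 unused).
By complementary slackness, y = 0 for the non-binding constraint.
Dual feasibility on the basic columns requires 4·y_design + 6·y_airtime = 28, 2·y_design + 5·y_airtime = 22.
Solving: y_design = 1, y_airtime = 4.
Shadow price of production = 0.

0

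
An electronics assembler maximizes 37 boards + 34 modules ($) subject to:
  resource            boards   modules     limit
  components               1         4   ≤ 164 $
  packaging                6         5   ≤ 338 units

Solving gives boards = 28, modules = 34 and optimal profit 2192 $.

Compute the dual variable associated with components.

At the optimum: components uses 164 of 164 (binding); packaging uses 338 of 338 (binding).
Dual feasibility on the basic columns requires 1·y_components + 6·y_packaging = 37, 4·y_components + 5·y_packaging = 34.
Solving: y_components = 1, y_packaging = 6.
Shadow price of components = 1.

1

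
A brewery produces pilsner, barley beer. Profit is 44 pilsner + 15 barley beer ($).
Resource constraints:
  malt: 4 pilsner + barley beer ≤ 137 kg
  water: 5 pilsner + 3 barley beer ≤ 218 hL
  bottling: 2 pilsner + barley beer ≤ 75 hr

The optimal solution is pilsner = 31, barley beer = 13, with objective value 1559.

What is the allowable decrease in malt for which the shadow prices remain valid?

Binding constraints: malt, bottling. The basis is B = [[4,1],[2,1]] with det 2.
Per unit decrease in malt, x* moves by d = (-0.5, 1).
The basis stays optimal until water becomes binding; allowable decrease = 48 kg.

48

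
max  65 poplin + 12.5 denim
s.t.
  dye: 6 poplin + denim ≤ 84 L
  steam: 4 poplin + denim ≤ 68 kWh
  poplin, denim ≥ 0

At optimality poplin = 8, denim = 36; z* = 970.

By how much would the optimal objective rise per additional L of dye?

Both dye and steam are binding at x*.
From A_Bᵀ y = c: 6·y_dye + 4·y_steam = 65; 1·y_dye + 1·y_steam = 12.5.
→ y_dye = 7.5 and y_steam = 5.
Shadow price of dye = 7.5.

7.5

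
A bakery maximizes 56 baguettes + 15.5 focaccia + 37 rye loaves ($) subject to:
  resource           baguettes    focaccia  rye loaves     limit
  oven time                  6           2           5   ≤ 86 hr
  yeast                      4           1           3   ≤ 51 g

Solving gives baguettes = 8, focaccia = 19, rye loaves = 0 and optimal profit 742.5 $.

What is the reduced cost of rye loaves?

-6.5

Check each constraint at x*: oven time 86/86 (tight); yeast 51/51 (tight).
The binding rows give the dual system: 6·y_oven time + 4·y_yeast = 56 and 2·y_oven time + 1·y_yeast = 15.5.
This yields shadow prices y_oven time = 3, y_yeast = 9.5.
Reduced cost of rye loaves: c₃ − yᵀa₃ = 37 − (3·5 + 9.5·3) = 37 − 43.5 = -6.5.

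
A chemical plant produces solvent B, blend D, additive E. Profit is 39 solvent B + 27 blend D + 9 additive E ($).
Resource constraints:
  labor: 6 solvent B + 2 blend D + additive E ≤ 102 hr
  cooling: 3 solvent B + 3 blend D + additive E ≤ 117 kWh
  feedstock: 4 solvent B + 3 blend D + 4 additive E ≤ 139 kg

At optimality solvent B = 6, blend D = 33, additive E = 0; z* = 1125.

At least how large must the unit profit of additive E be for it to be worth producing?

Binding: labor and cooling. Non-binding: feedstock (16 unused).
By complementary slackness, y = 0 for the non-binding constraint.
From A_Bᵀ y = c: 6·y_labor + 3·y_cooling = 39; 2·y_labor + 3·y_cooling = 27.
→ y_labor = 3 and y_cooling = 7.
additive E enters the basis when its profit ≥ yᵀa₃ = 3·1 + 7·1 = 10.

10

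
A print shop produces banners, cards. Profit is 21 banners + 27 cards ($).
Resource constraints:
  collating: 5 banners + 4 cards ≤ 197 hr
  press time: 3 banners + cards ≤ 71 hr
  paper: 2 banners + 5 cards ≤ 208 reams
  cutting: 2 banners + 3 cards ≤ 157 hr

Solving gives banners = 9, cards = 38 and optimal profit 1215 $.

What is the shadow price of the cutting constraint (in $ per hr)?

0

At the optimum: collating uses 197 of 197 (binding); press time uses 65 of 71 (slack = 6); paper uses 208 of 208 (binding); cutting uses 132 of 157 (slack = 25).
By complementary slackness, y = 0 for the non-binding constraints.
Dual feasibility on the basic columns requires 5·y_collating + 2·y_paper = 21, 4·y_collating + 5·y_paper = 27.
→ y_collating = 3 and y_paper = 3.
Shadow price of cutting = 0.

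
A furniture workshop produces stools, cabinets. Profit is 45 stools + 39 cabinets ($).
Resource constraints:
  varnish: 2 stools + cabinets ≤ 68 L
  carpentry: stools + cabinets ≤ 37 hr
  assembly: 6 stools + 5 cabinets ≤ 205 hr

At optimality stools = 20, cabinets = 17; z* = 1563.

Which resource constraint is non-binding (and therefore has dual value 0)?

varnish: 57/68 (slack 11)
carpentry: 37/37 (binding)
assembly: 205/205 (binding)
By complementary slackness, a constraint with positive slack has shadow price 0 → varnish.

varnish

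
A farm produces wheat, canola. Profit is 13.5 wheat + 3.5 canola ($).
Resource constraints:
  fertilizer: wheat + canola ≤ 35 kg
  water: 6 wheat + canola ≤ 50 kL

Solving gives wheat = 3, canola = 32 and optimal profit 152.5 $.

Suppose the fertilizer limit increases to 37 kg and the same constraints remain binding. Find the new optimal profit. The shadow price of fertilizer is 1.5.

155.5

Δb = 2, so new z* = 152.5 + (1.5)·(2) = 152.5 + 3 = 155.5.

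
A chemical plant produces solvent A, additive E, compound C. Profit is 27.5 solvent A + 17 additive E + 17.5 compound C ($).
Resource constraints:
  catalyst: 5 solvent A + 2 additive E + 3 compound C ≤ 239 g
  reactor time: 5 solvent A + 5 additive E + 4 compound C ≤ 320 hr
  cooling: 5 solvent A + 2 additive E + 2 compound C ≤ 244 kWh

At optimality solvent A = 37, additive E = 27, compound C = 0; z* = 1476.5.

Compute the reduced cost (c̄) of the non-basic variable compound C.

-1

Binding: catalyst and reactor time. Non-binding: cooling (5 unused).
Since cooling is not tight, its dual is 0.
The binding rows give the dual system: 5·y_catalyst + 5·y_reactor time = 27.5 and 2·y_catalyst + 5·y_reactor time = 17.
Solving: y_catalyst = 3.5, y_reactor time = 2.
Reduced cost of compound C: c₃ − yᵀa₃ = 17.5 − (3.5·3 + 2·4) = 17.5 − 18.5 = -1.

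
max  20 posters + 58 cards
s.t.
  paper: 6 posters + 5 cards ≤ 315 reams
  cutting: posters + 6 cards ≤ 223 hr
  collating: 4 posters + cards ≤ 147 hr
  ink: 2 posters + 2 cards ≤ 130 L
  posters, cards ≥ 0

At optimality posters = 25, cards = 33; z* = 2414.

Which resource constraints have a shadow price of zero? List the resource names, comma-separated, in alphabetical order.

collating, ink

paper: 315/315 (binding)
cutting: 223/223 (binding)
collating: 133/147 (slack 14)
ink: 116/130 (slack 14)
By complementary slackness, a constraint with positive slack has shadow price 0 → collating, ink.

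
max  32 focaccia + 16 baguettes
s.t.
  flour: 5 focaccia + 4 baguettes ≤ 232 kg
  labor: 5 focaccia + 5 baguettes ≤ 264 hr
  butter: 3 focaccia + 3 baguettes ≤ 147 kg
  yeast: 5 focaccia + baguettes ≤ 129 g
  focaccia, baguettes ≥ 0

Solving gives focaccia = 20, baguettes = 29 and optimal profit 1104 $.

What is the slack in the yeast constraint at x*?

yeast used = 5·20 + 1·29 = 129; slack = 129 − 129 = 0.

0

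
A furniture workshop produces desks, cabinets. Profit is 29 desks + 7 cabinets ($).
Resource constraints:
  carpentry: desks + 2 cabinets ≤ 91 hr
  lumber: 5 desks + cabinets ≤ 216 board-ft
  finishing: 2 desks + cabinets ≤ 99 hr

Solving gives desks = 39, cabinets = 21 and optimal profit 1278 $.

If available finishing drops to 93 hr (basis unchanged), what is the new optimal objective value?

1266

Binding: lumber and finishing. Non-binding: carpentry (10 unused).
Slack constraints have shadow price 0 (complementary slackness).
The binding rows give the dual system: 5·y_lumber + 2·y_finishing = 29 and 1·y_lumber + 1·y_finishing = 7.
Solving: y_lumber = 5, y_finishing = 2.
Δz = y_finishing·Δb = 2 × (-6) = -12, so new z* = 1278 − 12 = 1266.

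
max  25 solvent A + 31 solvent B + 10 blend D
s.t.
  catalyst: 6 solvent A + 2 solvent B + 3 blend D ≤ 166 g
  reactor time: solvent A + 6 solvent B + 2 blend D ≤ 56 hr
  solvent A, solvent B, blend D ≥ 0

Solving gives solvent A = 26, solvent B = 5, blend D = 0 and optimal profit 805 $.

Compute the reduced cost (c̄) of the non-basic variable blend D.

At the optimum: catalyst uses 166 of 166 (binding); reactor time uses 56 of 56 (binding).
From A_Bᵀ y = c: 6·y_catalyst + 1·y_reactor time = 25; 2·y_catalyst + 6·y_reactor time = 31.
Solving: y_catalyst = 3.5, y_reactor time = 4.
Reduced cost of blend D: c₃ − yᵀa₃ = 10 − (3.5·3 + 4·2) = 10 − 18.5 = -8.5.

-8.5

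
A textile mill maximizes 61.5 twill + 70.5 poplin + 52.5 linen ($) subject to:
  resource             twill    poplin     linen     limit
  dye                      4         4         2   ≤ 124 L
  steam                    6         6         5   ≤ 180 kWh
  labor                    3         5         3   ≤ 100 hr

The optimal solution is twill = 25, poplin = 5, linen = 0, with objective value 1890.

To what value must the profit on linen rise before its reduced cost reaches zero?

At the optimum: dye uses 120 of 124 (slack = 4); steam uses 180 of 180 (binding); labor uses 100 of 100 (binding).
Slack constraints have shadow price 0 (complementary slackness).
Dual feasibility on the basic columns requires 6·y_steam + 3·y_labor = 61.5, 6·y_steam + 5·y_labor = 70.5.
This yields shadow prices y_steam = 8, y_labor = 4.5.
linen enters the basis when its profit ≥ yᵀa₃ = 8·5 + 4.5·3 = 53.5.

53.5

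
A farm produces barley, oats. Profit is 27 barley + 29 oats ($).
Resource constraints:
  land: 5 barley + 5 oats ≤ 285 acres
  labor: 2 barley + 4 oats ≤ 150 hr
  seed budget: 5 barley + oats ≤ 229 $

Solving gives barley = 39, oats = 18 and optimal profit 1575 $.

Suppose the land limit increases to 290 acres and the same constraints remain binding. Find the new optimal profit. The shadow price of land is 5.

Δb = 5, so new z* = 1575 + (5)·(5) = 1575 + 25 = 1600.

1600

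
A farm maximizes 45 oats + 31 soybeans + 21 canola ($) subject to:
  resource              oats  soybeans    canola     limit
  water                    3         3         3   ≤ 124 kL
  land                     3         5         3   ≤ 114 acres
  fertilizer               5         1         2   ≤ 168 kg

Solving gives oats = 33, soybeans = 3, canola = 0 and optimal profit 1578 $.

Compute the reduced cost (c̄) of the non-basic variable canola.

Check each constraint at x*: water 108/124 (slack 16); land 114/114 (tight); fertilizer 168/168 (tight).
Since water is not tight, its dual is 0.
The binding rows give the dual system: 3·y_land + 5·y_fertilizer = 45 and 5·y_land + 1·y_fertilizer = 31.
Solving: y_land = 5, y_fertilizer = 6.
Reduced cost of canola: c₃ − yᵀa₃ = 21 − (5·3 + 6·2) = 21 − 27 = -6.

-6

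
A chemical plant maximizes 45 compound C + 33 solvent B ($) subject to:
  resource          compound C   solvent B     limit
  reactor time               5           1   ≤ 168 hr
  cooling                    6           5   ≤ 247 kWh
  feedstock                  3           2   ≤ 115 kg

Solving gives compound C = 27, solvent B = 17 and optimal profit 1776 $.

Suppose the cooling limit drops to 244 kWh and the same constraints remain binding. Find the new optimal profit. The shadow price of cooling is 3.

Δb = -3, so new z* = 1776 + (3)·(-3) = 1776 − 9 = 1767.

1767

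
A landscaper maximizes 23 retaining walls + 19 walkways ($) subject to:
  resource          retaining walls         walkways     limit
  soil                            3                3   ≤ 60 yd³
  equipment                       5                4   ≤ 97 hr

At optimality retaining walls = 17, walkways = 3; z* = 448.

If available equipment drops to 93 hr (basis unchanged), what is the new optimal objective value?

Check each constraint at x*: soil 60/60 (tight); equipment 97/97 (tight).
Dual feasibility on the basic columns requires 3·y_soil + 5·y_equipment = 23, 3·y_soil + 4·y_equipment = 19.
Solving: y_soil = 1, y_equipment = 4.
Δz = y_equipment·Δb = 4 × (-4) = -16, so new z* = 448 − 16 = 432.

432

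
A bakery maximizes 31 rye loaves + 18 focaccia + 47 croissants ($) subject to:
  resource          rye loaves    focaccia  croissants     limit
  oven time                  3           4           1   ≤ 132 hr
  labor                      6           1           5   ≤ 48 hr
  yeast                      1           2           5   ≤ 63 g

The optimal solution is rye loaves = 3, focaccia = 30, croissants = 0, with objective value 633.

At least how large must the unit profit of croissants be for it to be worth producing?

At the optimum: oven time uses 129 of 132 (slack = 3); labor uses 48 of 48 (binding); yeast uses 63 of 63 (binding).
Slack constraints have shadow price 0 (complementary slackness).
From A_Bᵀ y = c: 6·y_labor + 1·y_yeast = 31; 1·y_labor + 2·y_yeast = 18.
This yields shadow prices y_labor = 4, y_yeast = 7.
croissants enters the basis when its profit ≥ yᵀa₃ = 4·5 + 7·5 = 55.

55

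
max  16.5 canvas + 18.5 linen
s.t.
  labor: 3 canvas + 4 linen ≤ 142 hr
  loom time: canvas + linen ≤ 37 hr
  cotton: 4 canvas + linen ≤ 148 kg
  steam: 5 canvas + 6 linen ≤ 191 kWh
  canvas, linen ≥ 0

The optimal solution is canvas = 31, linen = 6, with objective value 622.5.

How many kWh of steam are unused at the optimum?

0

steam used = 5·31 + 6·6 = 191; slack = 191 − 191 = 0.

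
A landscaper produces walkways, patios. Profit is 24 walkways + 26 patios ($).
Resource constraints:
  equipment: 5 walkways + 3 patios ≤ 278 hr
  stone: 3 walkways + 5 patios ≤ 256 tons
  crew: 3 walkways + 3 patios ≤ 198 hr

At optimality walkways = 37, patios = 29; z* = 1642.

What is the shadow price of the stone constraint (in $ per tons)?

1

Check each constraint at x*: equipment 272/278 (slack 6); stone 256/256 (tight); crew 198/198 (tight).
Since equipment is not tight, its dual is 0.
The binding rows give the dual system: 3·y_stone + 3·y_crew = 24 and 5·y_stone + 3·y_crew = 26.
→ y_stone = 1 and y_crew = 7.
Shadow price of stone = 1.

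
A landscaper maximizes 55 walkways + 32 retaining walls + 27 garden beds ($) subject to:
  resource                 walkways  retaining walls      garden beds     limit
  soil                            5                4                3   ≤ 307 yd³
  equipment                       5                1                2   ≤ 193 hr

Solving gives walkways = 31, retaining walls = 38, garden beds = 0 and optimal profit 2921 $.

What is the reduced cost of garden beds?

-2

Check each constraint at x*: soil 307/307 (tight); equipment 193/193 (tight).
The binding rows give the dual system: 5·y_soil + 5·y_equipment = 55 and 4·y_soil + 1·y_equipment = 32.
This yields shadow prices y_soil = 7, y_equipment = 4.
Reduced cost of garden beds: c₃ − yᵀa₃ = 27 − (7·3 + 4·2) = 27 − 29 = -2.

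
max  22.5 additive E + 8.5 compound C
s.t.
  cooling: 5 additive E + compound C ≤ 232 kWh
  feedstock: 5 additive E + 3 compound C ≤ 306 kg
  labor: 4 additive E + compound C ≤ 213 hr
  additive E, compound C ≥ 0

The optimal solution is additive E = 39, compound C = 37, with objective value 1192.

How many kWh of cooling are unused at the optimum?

0

cooling used = 5·39 + 1·37 = 232; slack = 232 − 232 = 0.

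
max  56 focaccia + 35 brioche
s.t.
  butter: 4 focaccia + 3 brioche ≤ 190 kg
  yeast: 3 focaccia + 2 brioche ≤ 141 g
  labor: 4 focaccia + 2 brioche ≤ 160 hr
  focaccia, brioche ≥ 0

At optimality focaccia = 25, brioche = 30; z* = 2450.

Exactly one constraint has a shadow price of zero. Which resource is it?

butter: 190/190 (binding)
yeast: 135/141 (slack 6)
labor: 160/160 (binding)
By complementary slackness, a constraint with positive slack has shadow price 0 → yeast.

yeast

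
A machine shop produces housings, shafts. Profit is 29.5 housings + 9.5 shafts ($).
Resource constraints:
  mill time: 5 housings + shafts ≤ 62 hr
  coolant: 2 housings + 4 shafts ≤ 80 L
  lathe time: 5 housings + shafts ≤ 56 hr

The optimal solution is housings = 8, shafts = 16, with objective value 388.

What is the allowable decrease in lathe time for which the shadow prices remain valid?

36

Binding constraints: coolant, lathe time. The basis is B = [[2,4],[5,1]] with det -18.
Per unit decrease in lathe time, x* moves by d = (-0.2222, 0.1111).
The basis stays optimal until housings reaches 0; allowable decrease = 36 hr.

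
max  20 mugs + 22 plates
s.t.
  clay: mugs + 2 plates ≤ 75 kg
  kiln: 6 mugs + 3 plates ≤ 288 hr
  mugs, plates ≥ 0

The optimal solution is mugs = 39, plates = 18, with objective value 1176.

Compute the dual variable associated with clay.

Check each constraint at x*: clay 75/75 (tight); kiln 288/288 (tight).
From A_Bᵀ y = c: 1·y_clay + 6·y_kiln = 20; 2·y_clay + 3·y_kiln = 22.
This yields shadow prices y_clay = 8, y_kiln = 2.
Shadow price of clay = 8.

8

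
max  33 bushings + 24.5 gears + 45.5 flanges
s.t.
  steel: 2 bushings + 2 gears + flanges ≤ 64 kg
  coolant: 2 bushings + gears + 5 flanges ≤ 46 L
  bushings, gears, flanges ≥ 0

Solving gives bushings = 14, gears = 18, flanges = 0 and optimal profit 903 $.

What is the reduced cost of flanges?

Check each constraint at x*: steel 64/64 (tight); coolant 46/46 (tight).
The binding rows give the dual system: 2·y_steel + 2·y_coolant = 33 and 2·y_steel + 1·y_coolant = 24.5.
This yields shadow prices y_steel = 8, y_coolant = 8.5.
Reduced cost of flanges: c₃ − yᵀa₃ = 45.5 − (8·1 + 8.5·5) = 45.5 − 50.5 = -5.

-5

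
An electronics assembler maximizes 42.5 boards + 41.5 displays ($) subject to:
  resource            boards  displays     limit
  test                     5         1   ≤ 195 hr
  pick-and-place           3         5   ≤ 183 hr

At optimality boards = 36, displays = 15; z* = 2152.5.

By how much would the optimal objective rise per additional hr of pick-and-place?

Check each constraint at x*: test 195/195 (tight); pick-and-place 183/183 (tight).
Dual feasibility on the basic columns requires 5·y_test + 3·y_pick-and-place = 42.5, 1·y_test + 5·y_pick-and-place = 41.5.
→ y_test = 4 and y_pick-and-place = 7.5.
Shadow price of pick-and-place = 7.5.

7.5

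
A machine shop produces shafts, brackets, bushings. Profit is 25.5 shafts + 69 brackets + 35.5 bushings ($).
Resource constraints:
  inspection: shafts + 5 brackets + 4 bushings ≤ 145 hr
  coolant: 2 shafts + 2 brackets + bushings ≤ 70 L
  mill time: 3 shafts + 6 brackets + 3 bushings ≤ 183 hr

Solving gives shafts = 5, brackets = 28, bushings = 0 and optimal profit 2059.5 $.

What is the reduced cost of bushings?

-8

At the optimum: inspection uses 145 of 145 (binding); coolant uses 66 of 70 (slack = 4); mill time uses 183 of 183 (binding).
Slack constraints have shadow price 0 (complementary slackness).
From A_Bᵀ y = c: 1·y_inspection + 3·y_mill time = 25.5; 5·y_inspection + 6·y_mill time = 69.
This yields shadow prices y_inspection = 6, y_mill time = 6.5.
Reduced cost of bushings: c₃ − yᵀa₃ = 35.5 − (6·4 + 6.5·3) = 35.5 − 43.5 = -8.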